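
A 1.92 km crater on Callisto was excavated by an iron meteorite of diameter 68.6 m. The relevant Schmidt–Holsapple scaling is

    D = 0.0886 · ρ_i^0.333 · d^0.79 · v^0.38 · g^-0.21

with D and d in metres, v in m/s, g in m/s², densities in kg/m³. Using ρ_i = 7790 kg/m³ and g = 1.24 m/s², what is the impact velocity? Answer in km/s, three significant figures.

Rearranging for v: v = [D / (0.0886 · 7790^0.333 · 68.6^0.79 · 1.24^-0.21)]^(1/0.38).
D = 1920 m.
7790^0.333 = 19.76
68.6^0.79 = 28.23
1.24^-0.21 = 0.9558
Denominator = 0.0886 × 19.76 × 28.23 × 0.9558 = 47.24
D / 47.24 = 1920 / 47.24 = 40.64
v = 40.64^(1/0.38) = 40.64^2.6316 = 17144 m/s

v ≈ 17.1 km/s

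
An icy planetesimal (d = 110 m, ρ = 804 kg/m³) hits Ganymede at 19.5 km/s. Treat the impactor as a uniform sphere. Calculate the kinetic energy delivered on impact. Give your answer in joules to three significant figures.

E ≈ 1.07 × 10^17 J

v = 19500 m/s.
Mass m = (π/6) ρ d³ = (π/6) × 804 × (110)³ = 5.603 × 10^8 kg
E = ½ m v² = 0.5 × 5.603 × 10^8 × (19500)² = 1.065 × 10^17 J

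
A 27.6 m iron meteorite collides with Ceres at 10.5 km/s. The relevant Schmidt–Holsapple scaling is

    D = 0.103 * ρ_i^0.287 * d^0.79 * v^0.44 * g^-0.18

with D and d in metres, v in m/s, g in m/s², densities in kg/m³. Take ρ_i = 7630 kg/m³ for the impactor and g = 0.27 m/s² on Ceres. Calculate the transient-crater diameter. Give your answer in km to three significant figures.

In SI units: v = 10500 m/s.
ρ_i^0.287 = 7630^0.287 = 13.01
d^0.79 = 27.6^0.79 = 13.75
v^0.44 = 10500^0.44 = 58.79
g^-0.18 = 0.27^-0.18 = 1.266
D = 0.103 × 13.01 × 13.75 × 58.79 × 1.266 = 1371 m
   = 1.371 km

D ≈ 1.37 km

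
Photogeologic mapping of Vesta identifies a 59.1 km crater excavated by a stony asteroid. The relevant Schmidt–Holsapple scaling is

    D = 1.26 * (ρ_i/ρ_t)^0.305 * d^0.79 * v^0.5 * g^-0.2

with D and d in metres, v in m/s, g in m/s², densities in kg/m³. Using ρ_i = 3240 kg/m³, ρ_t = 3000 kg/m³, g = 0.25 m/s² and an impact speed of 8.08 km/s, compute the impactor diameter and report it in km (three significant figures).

d ≈ 1.88 km

Rearranging for d: d = [D / (1.26 · (3240/3000)^0.305 · 8080^0.5 · 0.25^-0.2)]^(1/0.79).
D = 59100 m.
(3240/3000)^0.305 = 1.024
8080^0.5 = 89.89
0.25^-0.2 = 1.320
Denominator = 1.26 × 1.024 × 89.89 × 1.320 = 153.1
D / 153.1 = 59100 / 153.1 = 386.0
d = 386.0^(1/0.79) = 386.0^1.2658 = 1880 m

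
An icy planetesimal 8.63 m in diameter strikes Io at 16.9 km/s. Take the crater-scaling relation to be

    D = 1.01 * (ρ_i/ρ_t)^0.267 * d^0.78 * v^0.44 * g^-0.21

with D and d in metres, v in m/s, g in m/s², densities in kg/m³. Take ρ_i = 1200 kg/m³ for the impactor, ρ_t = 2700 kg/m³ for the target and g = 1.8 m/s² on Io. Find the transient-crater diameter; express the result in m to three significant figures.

In SI units: v = 16900 m/s.
(ρ_i/ρ_t)^0.267 = (1200/2700)^0.267 = 0.8053
d^0.78 = 8.63^0.78 = 5.371
v^0.44 = 16900^0.44 = 72.49
g^-0.21 = 1.8^-0.21 = 0.8839
D = 1.01 × 0.8053 × 5.371 × 72.49 × 0.8839 = 279.9 m

D ≈ 280 m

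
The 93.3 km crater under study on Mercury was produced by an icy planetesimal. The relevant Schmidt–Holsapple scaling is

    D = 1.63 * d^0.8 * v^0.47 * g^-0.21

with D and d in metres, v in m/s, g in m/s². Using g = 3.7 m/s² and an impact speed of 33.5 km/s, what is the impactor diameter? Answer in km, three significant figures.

d ≈ 2.74 km

Rearranging for d: d = [D / (1.63 · 33500^0.47 · 3.7^-0.21)]^(1/0.8).
D = 93300 m.
33500^0.47 = 133.9
3.7^-0.21 = 0.7598
Denominator = 1.63 × 133.9 × 0.7598 = 165.8
D / 165.8 = 93300 / 165.8 = 562.7
d = 562.7^(1/0.8) = 562.7^1.25 = 2741 m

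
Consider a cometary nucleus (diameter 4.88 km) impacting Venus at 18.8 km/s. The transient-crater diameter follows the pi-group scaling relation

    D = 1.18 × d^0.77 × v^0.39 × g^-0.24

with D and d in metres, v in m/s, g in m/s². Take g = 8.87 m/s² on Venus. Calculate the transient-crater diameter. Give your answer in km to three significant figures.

D ≈ 22.5 km

In SI units: d = 4880 m, v = 18800 m/s.
d^0.77 = 4880^0.77 = 692.0
v^0.39 = 18800^0.39 = 46.44
g^-0.24 = 8.87^-0.24 = 0.5922
D = 1.18 × 692.0 × 46.44 × 0.5922 = 22457 m
   = 22.46 km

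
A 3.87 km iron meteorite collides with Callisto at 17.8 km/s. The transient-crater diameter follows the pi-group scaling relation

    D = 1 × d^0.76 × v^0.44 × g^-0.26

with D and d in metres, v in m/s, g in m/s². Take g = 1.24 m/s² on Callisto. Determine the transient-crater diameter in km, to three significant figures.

D ≈ 37.4 km

In SI units: d = 3870 m, v = 17800 m/s.
d^0.76 = 3870^0.76 = 532.9
v^0.44 = 17800^0.44 = 74.16
g^-0.26 = 1.24^-0.26 = 0.9456
D = 1 × 532.9 × 74.16 × 0.9456 = 37370 m
   = 37.37 km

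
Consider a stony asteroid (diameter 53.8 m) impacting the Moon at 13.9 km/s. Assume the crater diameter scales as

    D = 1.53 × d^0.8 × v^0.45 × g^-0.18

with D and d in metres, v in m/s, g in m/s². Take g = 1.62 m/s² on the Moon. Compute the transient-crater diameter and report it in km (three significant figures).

D ≈ 2.49 km

In SI units: v = 13900 m/s.
d^0.8 = 53.8^0.8 = 24.25
v^0.45 = 13900^0.45 = 73.17
g^-0.18 = 1.62^-0.18 = 0.9168
D = 1.53 × 24.25 × 73.17 × 0.9168 = 2489 m
   = 2.489 km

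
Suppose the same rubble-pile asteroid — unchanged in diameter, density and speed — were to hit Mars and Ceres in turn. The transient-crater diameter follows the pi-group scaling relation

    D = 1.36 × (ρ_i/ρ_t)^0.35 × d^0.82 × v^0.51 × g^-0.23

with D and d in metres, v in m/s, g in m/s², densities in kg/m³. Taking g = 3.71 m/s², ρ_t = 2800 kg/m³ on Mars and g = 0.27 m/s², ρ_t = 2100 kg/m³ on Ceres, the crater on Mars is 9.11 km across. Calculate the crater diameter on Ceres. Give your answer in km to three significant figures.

D ≈ 18.4 km

The impactor-only factors (d, v, ρ_i) cancel in the ratio, leaving D_Ceres/D_Mars = (g_Ceres/g_Mars)^-0.23 · (ρ_t,Mars/ρ_t,Ceres)^0.35.
(0.27/3.71)^-0.23 = 0.07278^-0.23 = 1.827
(2800/2100)^0.35 = 1.333^0.35 = 1.106
Ratio = 1.827 × 1.106 = 2.021
D_Ceres = 2.021 × 9.11 km = 18.4 km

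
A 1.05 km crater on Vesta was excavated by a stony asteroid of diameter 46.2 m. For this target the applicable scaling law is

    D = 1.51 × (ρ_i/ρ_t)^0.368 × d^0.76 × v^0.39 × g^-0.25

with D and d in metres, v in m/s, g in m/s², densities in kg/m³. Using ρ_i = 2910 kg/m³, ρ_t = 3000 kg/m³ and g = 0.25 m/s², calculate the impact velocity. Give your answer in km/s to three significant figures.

v ≈ 4.68 km/s

Rearranging for v: v = [D / (1.51 · (2910/3000)^0.368 · 46.2^0.76 · 0.25^-0.25)]^(1/0.39).
D = 1050 m.
(2910/3000)^0.368 = 0.9889
46.2^0.76 = 18.41
0.25^-0.25 = 1.414
Denominator = 1.51 × 0.9889 × 18.41 × 1.414 = 38.87
D / 38.87 = 1050 / 38.87 = 27.01
v = 27.01^(1/0.39) = 27.01^2.5641 = 4684 m/s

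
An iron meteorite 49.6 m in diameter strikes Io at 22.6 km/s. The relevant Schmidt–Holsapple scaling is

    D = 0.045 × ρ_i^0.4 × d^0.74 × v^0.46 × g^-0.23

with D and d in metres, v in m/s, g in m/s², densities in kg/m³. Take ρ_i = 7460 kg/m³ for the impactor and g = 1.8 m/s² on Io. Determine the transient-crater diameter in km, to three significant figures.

In SI units: v = 22600 m/s.
ρ_i^0.4 = 7460^0.4 = 35.41
d^0.74 = 49.6^0.74 = 17.97
v^0.46 = 22600^0.46 = 100.7
g^-0.23 = 1.8^-0.23 = 0.8735
D = 0.045 × 35.41 × 17.97 × 100.7 × 0.8735 = 2519 m
   = 2.519 km

D ≈ 2.52 km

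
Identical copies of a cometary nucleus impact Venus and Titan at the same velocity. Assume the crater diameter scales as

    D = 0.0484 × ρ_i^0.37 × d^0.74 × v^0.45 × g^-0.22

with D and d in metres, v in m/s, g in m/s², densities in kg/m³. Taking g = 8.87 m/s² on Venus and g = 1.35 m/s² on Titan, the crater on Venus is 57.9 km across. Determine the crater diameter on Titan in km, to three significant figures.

D ≈ 87.6 km

All impactor-dependent factors cancel in the ratio, leaving D_Titan/D_Venus = (g_Titan/g_Venus)^-0.22.
(1.35/8.87)^-0.22 = 0.1522^-0.22 = 1.513
D_Titan = 1.513 × 57.9 km = 87.6 km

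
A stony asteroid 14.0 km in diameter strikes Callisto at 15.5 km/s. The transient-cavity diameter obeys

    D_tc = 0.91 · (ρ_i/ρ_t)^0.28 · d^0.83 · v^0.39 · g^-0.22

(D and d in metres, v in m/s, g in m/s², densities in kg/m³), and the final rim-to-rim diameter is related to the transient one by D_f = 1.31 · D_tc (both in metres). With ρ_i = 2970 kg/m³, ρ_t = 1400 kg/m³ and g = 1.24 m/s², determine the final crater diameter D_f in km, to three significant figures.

D_f ≈ 167 km

In SI: d = 14000 m, v = 15500 m/s.
(ρ_i/ρ_t)^0.28 = (2970/1400)^0.28 = 1.234
d^0.83 = 14000^0.83 = 2762
v^0.39 = 15500^0.39 = 43.08
g^-0.22 = 1.24^-0.22 = 0.9538
D_tc = 0.91 × 1.234 × 2762 × 43.08 × 0.9538 = 1.274 × 10^5 m
D_f = 1.31 × 1.274 × 10^5 = 1.669 × 10^5 m
     = 166.9 km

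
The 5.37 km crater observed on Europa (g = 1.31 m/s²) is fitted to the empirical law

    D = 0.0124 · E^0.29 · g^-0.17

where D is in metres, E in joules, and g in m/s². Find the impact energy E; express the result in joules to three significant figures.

Rearranging: E = [D / (0.0124 · g^-0.17)]^(1/0.29).
D = 5370 m.
g^-0.17 = 1.31^-0.17 = 0.9551
D / (0.0124 × 0.9551) = 5370 / (0.01184) = 4.535 × 10^5
E = (4.535 × 10^5)^3.4483 = 3.203 × 10^19 J

E ≈ 3.20 × 10^19 J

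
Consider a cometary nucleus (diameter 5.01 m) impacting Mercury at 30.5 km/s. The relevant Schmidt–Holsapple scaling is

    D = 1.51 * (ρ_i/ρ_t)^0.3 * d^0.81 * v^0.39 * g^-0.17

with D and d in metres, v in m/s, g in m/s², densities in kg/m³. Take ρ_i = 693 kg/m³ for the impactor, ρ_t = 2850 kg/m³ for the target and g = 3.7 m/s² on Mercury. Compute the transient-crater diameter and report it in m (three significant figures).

D ≈ 164 m

In SI units: v = 30500 m/s.
(ρ_i/ρ_t)^0.3 = (693/2850)^0.3 = 0.6543
d^0.81 = 5.01^0.81 = 3.689
v^0.39 = 30500^0.39 = 56.09
g^-0.17 = 3.7^-0.17 = 0.8006
D = 1.51 × 0.6543 × 3.689 × 56.09 × 0.8006 = 163.7 m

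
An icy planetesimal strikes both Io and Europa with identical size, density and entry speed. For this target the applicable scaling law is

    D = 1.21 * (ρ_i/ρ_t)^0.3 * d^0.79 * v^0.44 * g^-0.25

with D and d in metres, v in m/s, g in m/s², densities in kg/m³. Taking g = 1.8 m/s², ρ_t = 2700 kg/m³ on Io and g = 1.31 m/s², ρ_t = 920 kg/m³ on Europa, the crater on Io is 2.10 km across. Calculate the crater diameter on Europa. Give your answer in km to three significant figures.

The impactor-only factors (d, v, ρ_i) cancel in the ratio, leaving D_Europa/D_Io = (g_Europa/g_Io)^-0.25 · (ρ_t,Io/ρ_t,Europa)^0.3.
(1.31/1.8)^-0.25 = 0.7278^-0.25 = 1.083
(2700/920)^0.3 = 2.935^0.3 = 1.381
Ratio = 1.083 × 1.381 = 1.496
D_Europa = 1.496 × 2.10 km = 3.14 km

D ≈ 3.14 km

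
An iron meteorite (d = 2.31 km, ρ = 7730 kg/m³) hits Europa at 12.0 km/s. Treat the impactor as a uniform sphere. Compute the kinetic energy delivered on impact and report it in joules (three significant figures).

E ≈ 3.59 × 10^21 J

d = 2310 m; v = 12000 m/s.
Mass m = (π/6) ρ d³ = (π/6) × 7730 × (2310)³ = 4.989 × 10^13 kg
E = ½ m v² = 0.5 × 4.989 × 10^13 × (12000)² = 3.592 × 10^21 J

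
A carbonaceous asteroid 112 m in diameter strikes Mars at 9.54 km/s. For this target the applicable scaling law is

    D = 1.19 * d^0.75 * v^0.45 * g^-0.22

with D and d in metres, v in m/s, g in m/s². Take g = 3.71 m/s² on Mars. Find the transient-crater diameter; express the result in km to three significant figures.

D ≈ 1.90 km

In SI units: v = 9540 m/s.
d^0.75 = 112^0.75 = 34.43
v^0.45 = 9540^0.45 = 61.77
g^-0.22 = 3.71^-0.22 = 0.7494
D = 1.19 × 34.43 × 61.77 × 0.7494 = 1897 m
   = 1.897 km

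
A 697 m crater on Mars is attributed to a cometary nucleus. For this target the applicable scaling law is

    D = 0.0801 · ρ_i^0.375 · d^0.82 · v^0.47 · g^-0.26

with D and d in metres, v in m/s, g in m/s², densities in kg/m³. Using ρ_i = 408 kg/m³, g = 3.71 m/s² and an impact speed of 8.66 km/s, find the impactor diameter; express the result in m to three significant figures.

d ≈ 34.2 m

Rearranging for d: d = [D / (0.0801 · 408^0.375 · 8660^0.47 · 3.71^-0.26)]^(1/0.82).
408^0.375 = 9.528
8660^0.47 = 70.90
3.71^-0.26 = 0.7112
Denominator = 0.0801 × 9.528 × 70.90 × 0.7112 = 38.48
D / 38.48 = 697 / 38.48 = 18.11
d = 18.11^(1/0.82) = 18.11^1.2195 = 34.20 m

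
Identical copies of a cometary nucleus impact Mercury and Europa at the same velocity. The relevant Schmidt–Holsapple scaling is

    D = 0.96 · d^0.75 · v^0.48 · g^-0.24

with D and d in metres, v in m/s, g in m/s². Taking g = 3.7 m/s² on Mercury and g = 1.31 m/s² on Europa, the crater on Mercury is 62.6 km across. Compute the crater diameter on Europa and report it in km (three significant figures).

D ≈ 80.3 km

All impactor-dependent factors cancel in the ratio, leaving D_Europa/D_Mercury = (g_Europa/g_Mercury)^-0.24.
(1.31/3.7)^-0.24 = 0.3541^-0.24 = 1.283
D_Europa = 1.283 × 62.6 km = 80.3 km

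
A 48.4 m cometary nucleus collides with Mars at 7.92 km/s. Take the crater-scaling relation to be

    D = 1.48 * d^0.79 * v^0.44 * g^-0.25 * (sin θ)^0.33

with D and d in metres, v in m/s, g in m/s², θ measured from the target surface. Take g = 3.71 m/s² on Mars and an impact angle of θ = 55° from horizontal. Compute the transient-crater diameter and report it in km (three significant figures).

In SI units: v = 7920 m/s.
d^0.79 = 48.4^0.79 = 21.43
v^0.44 = 7920^0.44 = 51.93
g^-0.25 = 3.71^-0.25 = 0.7205
(sin 55°)^0.33 = 0.8192^0.33 = 0.9363
D = 1.48 × 21.43 × 51.93 × 0.7205 × 0.9363 = 1111 m
   = 1.111 km

D ≈ 1.11 km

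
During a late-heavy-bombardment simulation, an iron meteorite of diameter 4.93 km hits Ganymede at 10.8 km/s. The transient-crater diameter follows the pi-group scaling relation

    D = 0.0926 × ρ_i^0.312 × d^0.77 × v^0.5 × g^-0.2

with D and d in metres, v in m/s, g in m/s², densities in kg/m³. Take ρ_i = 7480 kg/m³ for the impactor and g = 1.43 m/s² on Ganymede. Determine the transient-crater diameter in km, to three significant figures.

In SI units: d = 4930 m, v = 10800 m/s.
ρ_i^0.312 = 7480^0.312 = 16.17
d^0.77 = 4930^0.77 = 697.4
v^0.5 = 10800^0.5 = 103.9
g^-0.2 = 1.43^-0.2 = 0.9310
D = 0.0926 × 16.17 × 697.4 × 103.9 × 0.9310 = 1.010 × 10^5 m
   = 101.0 km

D ≈ 101 km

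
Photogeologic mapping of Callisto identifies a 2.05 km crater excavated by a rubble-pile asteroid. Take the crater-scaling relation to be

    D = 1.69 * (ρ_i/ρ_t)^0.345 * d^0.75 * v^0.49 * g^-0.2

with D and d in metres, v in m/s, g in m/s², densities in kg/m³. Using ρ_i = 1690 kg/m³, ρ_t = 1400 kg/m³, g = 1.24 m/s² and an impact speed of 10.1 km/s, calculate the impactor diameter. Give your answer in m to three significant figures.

d ≈ 30.4 m

Rearranging for d: d = [D / (1.69 · (1690/1400)^0.345 · 10100^0.49 · 1.24^-0.2)]^(1/0.75).
D = 2050 m.
(1690/1400)^0.345 = 1.067
10100^0.49 = 91.65
1.24^-0.2 = 0.9579
Denominator = 1.69 × 1.067 × 91.65 × 0.9579 = 158.3
D / 158.3 = 2050 / 158.3 = 12.95
d = 12.95^(1/0.75) = 12.95^1.3333 = 30.41 m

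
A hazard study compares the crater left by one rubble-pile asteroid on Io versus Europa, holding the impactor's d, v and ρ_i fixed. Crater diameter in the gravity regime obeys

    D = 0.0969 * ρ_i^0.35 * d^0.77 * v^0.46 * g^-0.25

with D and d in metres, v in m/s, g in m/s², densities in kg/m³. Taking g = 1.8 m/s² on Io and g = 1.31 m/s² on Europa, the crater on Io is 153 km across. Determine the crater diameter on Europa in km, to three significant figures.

D ≈ 166 km

All impactor-dependent factors cancel in the ratio, leaving D_Europa/D_Io = (g_Europa/g_Io)^-0.25.
(1.31/1.8)^-0.25 = 0.7278^-0.25 = 1.083
D_Europa = 1.083 × 153 km = 166 km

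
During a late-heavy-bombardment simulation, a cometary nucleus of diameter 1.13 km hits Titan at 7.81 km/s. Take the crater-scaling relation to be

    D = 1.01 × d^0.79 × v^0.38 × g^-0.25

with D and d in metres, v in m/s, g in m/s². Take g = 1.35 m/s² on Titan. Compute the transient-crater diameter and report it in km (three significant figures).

D ≈ 7.29 km

In SI units: d = 1130 m, v = 7810 m/s.
d^0.79 = 1130^0.79 = 258.2
v^0.38 = 7810^0.38 = 30.14
g^-0.25 = 1.35^-0.25 = 0.9277
D = 1.01 × 258.2 × 30.14 × 0.9277 = 7292 m
   = 7.292 km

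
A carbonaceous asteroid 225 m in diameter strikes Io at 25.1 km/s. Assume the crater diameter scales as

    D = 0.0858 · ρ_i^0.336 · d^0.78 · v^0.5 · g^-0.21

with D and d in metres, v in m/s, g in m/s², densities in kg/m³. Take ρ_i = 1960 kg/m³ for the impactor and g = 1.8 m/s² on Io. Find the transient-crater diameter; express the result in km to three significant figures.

In SI units: v = 25100 m/s.
ρ_i^0.336 = 1960^0.336 = 12.77
d^0.78 = 225^0.78 = 68.34
v^0.5 = 25100^0.5 = 158.4
g^-0.21 = 1.8^-0.21 = 0.8839
D = 0.0858 × 12.77 × 68.34 × 158.4 × 0.8839 = 10484 m
   = 10.48 km

D ≈ 10.5 km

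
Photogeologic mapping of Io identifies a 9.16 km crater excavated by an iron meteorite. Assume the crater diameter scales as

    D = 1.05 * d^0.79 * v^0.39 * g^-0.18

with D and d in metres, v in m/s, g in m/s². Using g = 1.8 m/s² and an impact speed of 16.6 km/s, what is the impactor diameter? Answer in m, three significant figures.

d ≈ 918 m

Rearranging for d: d = [D / (1.05 · 16600^0.39 · 1.8^-0.18)]^(1/0.79).
D = 9160 m.
16600^0.39 = 44.24
1.8^-0.18 = 0.8996
Denominator = 1.05 × 44.24 × 0.8996 = 41.79
D / 41.79 = 9160 / 41.79 = 219.2
d = 219.2^(1/0.79) = 219.2^1.2658 = 918.4 m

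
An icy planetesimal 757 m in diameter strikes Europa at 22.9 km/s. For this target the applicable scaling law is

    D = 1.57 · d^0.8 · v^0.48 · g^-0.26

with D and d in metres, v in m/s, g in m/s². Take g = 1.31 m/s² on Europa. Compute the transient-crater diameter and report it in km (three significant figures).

D ≈ 36.4 km

In SI units: v = 22900 m/s.
d^0.8 = 757^0.8 = 201.0
v^0.48 = 22900^0.48 = 123.8
g^-0.26 = 1.31^-0.26 = 0.9322
D = 1.57 × 201.0 × 123.8 × 0.9322 = 36419 m
   = 36.42 km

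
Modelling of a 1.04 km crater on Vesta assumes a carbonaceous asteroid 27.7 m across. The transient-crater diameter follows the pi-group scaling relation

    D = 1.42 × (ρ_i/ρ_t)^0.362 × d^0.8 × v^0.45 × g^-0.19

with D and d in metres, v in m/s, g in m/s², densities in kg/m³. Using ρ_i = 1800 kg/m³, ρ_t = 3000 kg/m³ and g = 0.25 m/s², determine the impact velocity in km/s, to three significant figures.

v ≈ 5.32 km/s

Rearranging for v: v = [D / (1.42 · (1800/3000)^0.362 · 27.7^0.8 · 0.25^-0.19)]^(1/0.45).
D = 1040 m.
(1800/3000)^0.362 = 0.8312
27.7^0.8 = 14.26
0.25^-0.19 = 1.301
Denominator = 1.42 × 0.8312 × 14.26 × 1.301 = 21.90
D / 21.90 = 1040 / 21.90 = 47.49
v = 47.49^(1/0.45) = 47.49^2.2222 = 5318 m/s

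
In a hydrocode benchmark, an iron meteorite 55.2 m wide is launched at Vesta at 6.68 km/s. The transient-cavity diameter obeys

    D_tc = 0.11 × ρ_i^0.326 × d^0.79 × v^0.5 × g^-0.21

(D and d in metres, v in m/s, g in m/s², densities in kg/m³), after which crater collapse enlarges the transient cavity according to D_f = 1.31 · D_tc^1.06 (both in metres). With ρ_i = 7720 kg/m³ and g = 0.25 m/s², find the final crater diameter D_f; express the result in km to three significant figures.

D_f ≈ 11.6 km

v = 6680 m/s.
ρ_i^0.326 = 7720^0.326 = 18.51
d^0.79 = 55.2^0.79 = 23.78
v^0.5 = 6680^0.5 = 81.73
g^-0.21 = 0.25^-0.21 = 1.338
D_tc = 0.11 × 18.51 × 23.78 × 81.73 × 1.338 = 5295 m
D_f = 1.31 × (5295)^1.06 = 11603 m
     = 11.60 km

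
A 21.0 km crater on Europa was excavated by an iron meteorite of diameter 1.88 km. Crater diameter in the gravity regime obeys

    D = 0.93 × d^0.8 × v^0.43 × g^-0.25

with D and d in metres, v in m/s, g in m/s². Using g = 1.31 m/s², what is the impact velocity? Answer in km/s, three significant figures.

Rearranging for v: v = [D / (0.93 · 1880^0.8 · 1.31^-0.25)]^(1/0.43).
D = 21000 m.
1880^0.8 = 416.2
1.31^-0.25 = 0.9347
Denominator = 0.93 × 416.2 × 0.9347 = 361.8
D / 361.8 = 21000 / 361.8 = 58.04
v = 58.04^(1/0.43) = 58.04^2.3256 = 12639 m/s

v ≈ 12.6 km/s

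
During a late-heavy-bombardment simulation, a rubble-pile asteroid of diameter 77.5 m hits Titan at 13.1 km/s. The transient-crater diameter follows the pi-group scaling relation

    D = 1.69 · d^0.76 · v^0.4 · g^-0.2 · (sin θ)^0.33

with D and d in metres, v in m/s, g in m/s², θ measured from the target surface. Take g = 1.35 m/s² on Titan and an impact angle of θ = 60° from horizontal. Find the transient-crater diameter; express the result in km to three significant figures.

D ≈ 1.84 km

In SI units: v = 13100 m/s.
d^0.76 = 77.5^0.76 = 27.28
v^0.4 = 13100^0.4 = 44.35
g^-0.2 = 1.35^-0.2 = 0.9417
(sin 60°)^0.33 = 0.8660^0.33 = 0.9536
D = 1.69 × 27.28 × 44.35 × 0.9417 × 0.9536 = 1836 m
   = 1.836 km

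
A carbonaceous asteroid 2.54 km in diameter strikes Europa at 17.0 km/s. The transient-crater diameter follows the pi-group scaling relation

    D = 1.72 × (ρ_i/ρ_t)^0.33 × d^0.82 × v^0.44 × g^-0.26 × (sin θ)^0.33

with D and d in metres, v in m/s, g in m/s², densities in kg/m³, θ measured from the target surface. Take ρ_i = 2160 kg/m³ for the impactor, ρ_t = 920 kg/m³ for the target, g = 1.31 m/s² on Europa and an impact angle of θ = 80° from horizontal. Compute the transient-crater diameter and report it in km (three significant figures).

D ≈ 95.2 km

In SI units: d = 2540 m, v = 17000 m/s.
(ρ_i/ρ_t)^0.33 = (2160/920)^0.33 = 1.325
d^0.82 = 2540^0.82 = 619.4
v^0.44 = 17000^0.44 = 72.68
g^-0.26 = 1.31^-0.26 = 0.9322
(sin 80°)^0.33 = 0.9848^0.33 = 0.9950
D = 1.72 × 1.325 × 619.4 × 72.68 × 0.9322 × 0.9950 = 95162 m
   = 95.16 km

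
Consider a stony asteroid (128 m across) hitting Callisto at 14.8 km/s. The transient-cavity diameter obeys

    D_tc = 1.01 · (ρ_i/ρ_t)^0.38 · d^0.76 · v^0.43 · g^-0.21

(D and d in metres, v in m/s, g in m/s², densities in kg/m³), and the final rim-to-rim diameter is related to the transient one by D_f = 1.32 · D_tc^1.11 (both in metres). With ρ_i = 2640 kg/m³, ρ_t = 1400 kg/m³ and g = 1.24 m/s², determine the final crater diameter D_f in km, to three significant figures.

v = 14800 m/s.
(ρ_i/ρ_t)^0.38 = (2640/1400)^0.38 = 1.273
d^0.76 = 128^0.76 = 39.95
v^0.43 = 14800^0.43 = 62.12
g^-0.21 = 1.24^-0.21 = 0.9558
D_tc = 1.01 × 1.273 × 39.95 × 62.12 × 0.9558 = 3050 m
D_f = 1.32 × (3050)^1.11 = 9731 m
     = 9.731 km

D_f ≈ 9.73 km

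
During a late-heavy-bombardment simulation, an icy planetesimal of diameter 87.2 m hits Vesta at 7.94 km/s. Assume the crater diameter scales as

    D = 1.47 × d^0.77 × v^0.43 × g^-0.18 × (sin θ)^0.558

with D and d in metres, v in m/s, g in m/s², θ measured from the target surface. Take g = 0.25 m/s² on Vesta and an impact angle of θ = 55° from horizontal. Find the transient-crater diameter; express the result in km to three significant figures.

D ≈ 2.50 km

In SI units: v = 7940 m/s.
d^0.77 = 87.2^0.77 = 31.20
v^0.43 = 7940^0.43 = 47.53
g^-0.18 = 0.25^-0.18 = 1.283
(sin 55°)^0.558 = 0.8192^0.558 = 0.8947
D = 1.47 × 31.20 × 47.53 × 1.283 × 0.8947 = 2502 m
   = 2.502 km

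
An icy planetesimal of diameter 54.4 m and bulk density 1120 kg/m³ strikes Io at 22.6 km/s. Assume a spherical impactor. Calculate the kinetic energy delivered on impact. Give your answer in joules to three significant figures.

E ≈ 2.41 × 10^16 J

v = 22600 m/s.
Mass m = (π/6) ρ d³ = (π/6) × 1120 × (54.4)³ = 9.441 × 10^7 kg
E = ½ m v² = 0.5 × 9.441 × 10^7 × (22600)² = 2.411 × 10^16 J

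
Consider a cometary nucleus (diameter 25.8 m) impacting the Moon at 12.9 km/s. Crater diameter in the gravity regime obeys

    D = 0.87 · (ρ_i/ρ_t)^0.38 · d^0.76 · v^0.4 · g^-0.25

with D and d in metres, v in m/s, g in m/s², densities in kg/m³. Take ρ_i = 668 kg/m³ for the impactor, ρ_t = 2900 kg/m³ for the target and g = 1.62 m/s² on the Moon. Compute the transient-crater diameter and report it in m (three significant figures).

D ≈ 230 m

In SI units: v = 12900 m/s.
(ρ_i/ρ_t)^0.38 = (668/2900)^0.38 = 0.5724
d^0.76 = 25.8^0.76 = 11.83
v^0.4 = 12900^0.4 = 44.08
g^-0.25 = 1.62^-0.25 = 0.8864
D = 0.87 × 0.5724 × 11.83 × 44.08 × 0.8864 = 230.2 m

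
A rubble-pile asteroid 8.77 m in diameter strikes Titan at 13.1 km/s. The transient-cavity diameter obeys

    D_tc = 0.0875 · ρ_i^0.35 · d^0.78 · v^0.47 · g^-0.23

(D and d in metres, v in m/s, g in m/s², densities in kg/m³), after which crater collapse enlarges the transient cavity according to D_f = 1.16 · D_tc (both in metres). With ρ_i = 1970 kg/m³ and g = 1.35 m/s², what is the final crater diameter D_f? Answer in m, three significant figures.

D_f ≈ 631 m

v = 13100 m/s.
ρ_i^0.35 = 1970^0.35 = 14.23
d^0.78 = 8.77^0.78 = 5.439
v^0.47 = 13100^0.47 = 86.12
g^-0.23 = 1.35^-0.23 = 0.9333
D_tc = 0.0875 × 14.23 × 5.439 × 86.12 × 0.9333 = 544.3 m
D_f = 1.16 × 544.3 = 631.4 m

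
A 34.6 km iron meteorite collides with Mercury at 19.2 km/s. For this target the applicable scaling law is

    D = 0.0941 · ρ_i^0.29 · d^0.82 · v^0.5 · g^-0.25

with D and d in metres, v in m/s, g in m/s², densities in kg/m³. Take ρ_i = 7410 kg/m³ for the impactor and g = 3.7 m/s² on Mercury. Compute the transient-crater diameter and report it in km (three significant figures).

In SI units: d = 34600 m, v = 19200 m/s.
ρ_i^0.29 = 7410^0.29 = 13.25
d^0.82 = 34600^0.82 = 5273
v^0.5 = 19200^0.5 = 138.6
g^-0.25 = 3.7^-0.25 = 0.7210
D = 0.0941 × 13.25 × 5273 × 138.6 × 0.7210 = 6.570 × 10^5 m
   = 657.0 km

D ≈ 657 km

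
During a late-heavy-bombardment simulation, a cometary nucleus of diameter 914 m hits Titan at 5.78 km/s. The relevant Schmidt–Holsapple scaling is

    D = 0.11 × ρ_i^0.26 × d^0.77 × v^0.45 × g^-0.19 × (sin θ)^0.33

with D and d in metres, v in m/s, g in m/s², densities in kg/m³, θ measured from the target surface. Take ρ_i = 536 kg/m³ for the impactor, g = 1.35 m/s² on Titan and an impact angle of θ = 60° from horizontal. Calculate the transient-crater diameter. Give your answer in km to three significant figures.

In SI units: v = 5780 m/s.
ρ_i^0.26 = 536^0.26 = 5.124
d^0.77 = 914^0.77 = 190.5
v^0.45 = 5780^0.45 = 49.30
g^-0.19 = 1.35^-0.19 = 0.9446
(sin 60°)^0.33 = 0.8660^0.33 = 0.9536
D = 0.11 × 5.124 × 190.5 × 49.30 × 0.9446 × 0.9536 = 4768 m
   = 4.768 km

D ≈ 4.77 km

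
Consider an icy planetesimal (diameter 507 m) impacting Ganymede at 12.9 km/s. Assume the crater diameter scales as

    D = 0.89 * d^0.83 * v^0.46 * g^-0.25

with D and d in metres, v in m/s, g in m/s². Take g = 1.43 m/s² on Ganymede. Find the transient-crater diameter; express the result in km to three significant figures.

In SI units: v = 12900 m/s.
d^0.83 = 507^0.83 = 175.9
v^0.46 = 12900^0.46 = 77.78
g^-0.25 = 1.43^-0.25 = 0.9145
D = 0.89 × 175.9 × 77.78 × 0.9145 = 11135 m
   = 11.14 km

D ≈ 11.1 km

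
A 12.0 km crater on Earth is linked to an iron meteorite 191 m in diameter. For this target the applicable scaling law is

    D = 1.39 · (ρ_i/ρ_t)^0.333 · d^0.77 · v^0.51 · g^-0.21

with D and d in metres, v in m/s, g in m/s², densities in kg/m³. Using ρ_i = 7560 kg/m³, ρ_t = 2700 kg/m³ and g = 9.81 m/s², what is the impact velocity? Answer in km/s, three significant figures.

v ≈ 24.6 km/s

Rearranging for v: v = [D / (1.39 · (7560/2700)^0.333 · 191^0.77 · 9.81^-0.21)]^(1/0.51).
D = 12000 m.
(7560/2700)^0.333 = 1.409
191^0.77 = 57.07
9.81^-0.21 = 0.6191
Denominator = 1.39 × 1.409 × 57.07 × 0.6191 = 69.20
D / 69.20 = 12000 / 69.20 = 173.4
v = 173.4^(1/0.51) = 173.4^1.9608 = 24566 m/s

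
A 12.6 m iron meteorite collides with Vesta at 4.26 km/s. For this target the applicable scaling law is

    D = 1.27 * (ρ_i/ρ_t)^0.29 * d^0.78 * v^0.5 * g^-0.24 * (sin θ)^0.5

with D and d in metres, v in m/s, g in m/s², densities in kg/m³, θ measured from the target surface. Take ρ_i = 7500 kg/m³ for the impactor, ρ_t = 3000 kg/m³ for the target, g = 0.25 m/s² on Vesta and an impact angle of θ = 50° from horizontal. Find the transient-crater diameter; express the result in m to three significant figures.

In SI units: v = 4260 m/s.
(ρ_i/ρ_t)^0.29 = (7500/3000)^0.29 = 1.304
d^0.78 = 12.6^0.78 = 7.216
v^0.5 = 4260^0.5 = 65.27
g^-0.24 = 0.25^-0.24 = 1.395
(sin 50°)^0.5 = 0.7660^0.5 = 0.8752
D = 1.27 × 1.304 × 7.216 × 65.27 × 1.395 × 0.8752 = 952.3 m

D ≈ 952 m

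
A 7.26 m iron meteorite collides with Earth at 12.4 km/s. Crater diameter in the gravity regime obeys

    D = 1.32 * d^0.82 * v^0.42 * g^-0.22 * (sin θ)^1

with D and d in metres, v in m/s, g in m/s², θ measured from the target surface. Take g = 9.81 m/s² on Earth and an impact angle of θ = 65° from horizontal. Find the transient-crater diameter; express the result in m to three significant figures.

In SI units: v = 12400 m/s.
d^0.82 = 7.26^0.82 = 5.081
v^0.42 = 12400^0.42 = 52.39
g^-0.22 = 9.81^-0.22 = 0.6051
(sin 65°)^1 = 0.9063^1 = 0.9063
D = 1.32 × 5.081 × 52.39 × 0.6051 × 0.9063 = 192.7 m

D ≈ 193 m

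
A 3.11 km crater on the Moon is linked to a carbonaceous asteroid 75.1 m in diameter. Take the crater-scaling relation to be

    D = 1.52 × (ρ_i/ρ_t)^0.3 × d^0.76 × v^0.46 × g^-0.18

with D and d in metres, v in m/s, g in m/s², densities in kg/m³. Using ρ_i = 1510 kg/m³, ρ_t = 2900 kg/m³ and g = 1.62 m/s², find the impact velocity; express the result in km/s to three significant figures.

Rearranging for v: v = [D / (1.52 · (1510/2900)^0.3 · 75.1^0.76 · 1.62^-0.18)]^(1/0.46).
D = 3110 m.
(1510/2900)^0.3 = 0.8222
75.1^0.76 = 26.64
1.62^-0.18 = 0.9168
Denominator = 1.52 × 0.8222 × 26.64 × 0.9168 = 30.52
D / 30.52 = 3110 / 30.52 = 101.9
v = 101.9^(1/0.46) = 101.9^2.1739 = 23204 m/s

v ≈ 23.2 km/s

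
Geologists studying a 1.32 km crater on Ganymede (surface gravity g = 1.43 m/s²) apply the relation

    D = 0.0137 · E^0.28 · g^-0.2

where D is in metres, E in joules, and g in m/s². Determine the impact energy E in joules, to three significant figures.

E ≈ 8.14 × 10^17 J

Rearranging: E = [D / (0.0137 · g^-0.2)]^(1/0.28).
D = 1320 m.
g^-0.2 = 1.43^-0.2 = 0.9310
D / (0.0137 × 0.9310) = 1320 / (0.01275) = 1.035 × 10^5
E = (1.035 × 10^5)^3.5714 = 8.135 × 10^17 J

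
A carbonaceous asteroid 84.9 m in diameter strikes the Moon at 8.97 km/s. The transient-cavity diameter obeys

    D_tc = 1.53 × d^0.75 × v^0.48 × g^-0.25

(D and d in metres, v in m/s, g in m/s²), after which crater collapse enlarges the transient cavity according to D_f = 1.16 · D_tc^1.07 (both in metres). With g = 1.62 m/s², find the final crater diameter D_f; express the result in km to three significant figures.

D_f ≈ 6.08 km

v = 8970 m/s.
d^0.75 = 84.9^0.75 = 27.97
v^0.48 = 8970^0.48 = 78.95
g^-0.25 = 1.62^-0.25 = 0.8864
D_tc = 1.53 × 27.97 × 78.95 × 0.8864 = 2995 m
D_f = 1.16 × (2995)^1.07 = 6084 m
     = 6.084 km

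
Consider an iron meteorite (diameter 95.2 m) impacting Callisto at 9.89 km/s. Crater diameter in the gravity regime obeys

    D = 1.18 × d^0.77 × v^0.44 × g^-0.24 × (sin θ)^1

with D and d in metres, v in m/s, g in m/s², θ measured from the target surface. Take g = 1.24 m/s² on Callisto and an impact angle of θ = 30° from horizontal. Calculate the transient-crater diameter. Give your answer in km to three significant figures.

D ≈ 1.07 km

In SI units: v = 9890 m/s.
d^0.77 = 95.2^0.77 = 33.38
v^0.44 = 9890^0.44 = 57.26
g^-0.24 = 1.24^-0.24 = 0.9497
(sin 30°)^1 = 0.5000^1 = 0.5000
D = 1.18 × 33.38 × 57.26 × 0.9497 × 0.5000 = 1071 m
   = 1.071 km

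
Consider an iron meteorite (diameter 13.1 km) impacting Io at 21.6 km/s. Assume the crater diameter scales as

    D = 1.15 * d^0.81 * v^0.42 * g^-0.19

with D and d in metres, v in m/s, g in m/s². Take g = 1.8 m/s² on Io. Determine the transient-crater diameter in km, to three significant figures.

In SI units: d = 13100 m, v = 21600 m/s.
d^0.81 = 13100^0.81 = 2163
v^0.42 = 21600^0.42 = 66.14
g^-0.19 = 1.8^-0.19 = 0.8943
D = 1.15 × 2163 × 66.14 × 0.8943 = 1.471 × 10^5 m
   = 147.1 km

D ≈ 147 km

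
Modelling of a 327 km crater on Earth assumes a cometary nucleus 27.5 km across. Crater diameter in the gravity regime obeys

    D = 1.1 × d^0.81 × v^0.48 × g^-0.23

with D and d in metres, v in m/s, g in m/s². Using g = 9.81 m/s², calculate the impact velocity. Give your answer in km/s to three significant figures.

Rearranging for v: v = [D / (1.1 · 27500^0.81 · 9.81^-0.23)]^(1/0.48).
D = 327000 m.
27500^0.81 = 3943
9.81^-0.23 = 0.5914
Denominator = 1.1 × 3943 × 0.5914 = 2565
D / 2565 = 327000 / 2565 = 127.5
v = 127.5^(1/0.48) = 127.5^2.0833 = 24345 m/s

v ≈ 24.3 km/s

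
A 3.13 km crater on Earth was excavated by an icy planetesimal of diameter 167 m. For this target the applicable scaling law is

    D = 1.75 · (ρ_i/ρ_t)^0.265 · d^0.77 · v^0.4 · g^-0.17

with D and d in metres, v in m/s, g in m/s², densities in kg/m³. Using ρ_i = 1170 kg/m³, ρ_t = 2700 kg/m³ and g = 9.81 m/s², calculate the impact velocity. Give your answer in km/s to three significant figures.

Rearranging for v: v = [D / (1.75 · (1170/2700)^0.265 · 167^0.77 · 9.81^-0.17)]^(1/0.4).
D = 3130 m.
(1170/2700)^0.265 = 0.8012
167^0.77 = 51.46
9.81^-0.17 = 0.6783
Denominator = 1.75 × 0.8012 × 51.46 × 0.6783 = 48.94
D / 48.94 = 3130 / 48.94 = 63.96
v = 63.96^(1/0.4) = 63.96^2.5 = 32717 m/s

v ≈ 32.7 km/s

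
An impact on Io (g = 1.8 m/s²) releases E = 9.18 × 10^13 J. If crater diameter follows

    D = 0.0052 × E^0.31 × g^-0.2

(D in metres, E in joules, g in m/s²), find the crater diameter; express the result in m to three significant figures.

D ≈ 98.5 m

E^0.31 = (9.18 × 10^13)^0.31 = 2.130 × 10^4
g^-0.2 = 1.8^-0.2 = 0.8891
D = 0.0052 × 2.130 × 10^4 × 0.8891 = 98.48 m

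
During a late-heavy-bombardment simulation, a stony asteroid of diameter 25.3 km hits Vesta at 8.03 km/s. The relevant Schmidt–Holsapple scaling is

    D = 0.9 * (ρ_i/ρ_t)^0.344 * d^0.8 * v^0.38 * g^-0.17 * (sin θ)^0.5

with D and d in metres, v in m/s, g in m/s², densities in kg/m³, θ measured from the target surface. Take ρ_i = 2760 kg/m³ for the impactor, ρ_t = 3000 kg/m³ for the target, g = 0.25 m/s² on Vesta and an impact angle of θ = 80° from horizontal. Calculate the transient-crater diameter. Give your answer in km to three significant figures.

D ≈ 111 km

In SI units: d = 25300 m, v = 8030 m/s.
(ρ_i/ρ_t)^0.344 = (2760/3000)^0.344 = 0.9717
d^0.8 = 25300^0.8 = 3330
v^0.38 = 8030^0.38 = 30.46
g^-0.17 = 0.25^-0.17 = 1.266
(sin 80°)^0.5 = 0.9848^0.5 = 0.9924
D = 0.9 × 0.9717 × 3330 × 30.46 × 1.266 × 0.9924 = 1.114 × 10^5 m
   = 111.4 km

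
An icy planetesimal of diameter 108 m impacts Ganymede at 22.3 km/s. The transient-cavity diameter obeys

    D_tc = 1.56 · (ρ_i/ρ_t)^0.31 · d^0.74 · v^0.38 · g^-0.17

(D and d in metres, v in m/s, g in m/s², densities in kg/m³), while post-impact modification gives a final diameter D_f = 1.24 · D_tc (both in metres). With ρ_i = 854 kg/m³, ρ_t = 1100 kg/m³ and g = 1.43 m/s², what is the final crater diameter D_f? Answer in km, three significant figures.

v = 22300 m/s.
(ρ_i/ρ_t)^0.31 = (854/1100)^0.31 = 0.9245
d^0.74 = 108^0.74 = 31.97
v^0.38 = 22300^0.38 = 44.91
g^-0.17 = 1.43^-0.17 = 0.9410
D_tc = 1.56 × 0.9245 × 31.97 × 44.91 × 0.9410 = 1949 m
D_f = 1.24 × 1949 = 2417 m
     = 2.417 km

D_f ≈ 2.42 km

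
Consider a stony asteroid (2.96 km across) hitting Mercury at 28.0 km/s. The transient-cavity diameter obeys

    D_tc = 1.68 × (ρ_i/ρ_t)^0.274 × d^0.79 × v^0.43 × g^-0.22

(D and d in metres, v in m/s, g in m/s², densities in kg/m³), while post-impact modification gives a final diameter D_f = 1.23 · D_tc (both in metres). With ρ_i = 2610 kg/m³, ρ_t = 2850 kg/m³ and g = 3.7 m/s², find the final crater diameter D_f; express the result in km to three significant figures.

D_f ≈ 68.3 km

In SI: d = 2960 m, v = 28000 m/s.
(ρ_i/ρ_t)^0.274 = (2610/2850)^0.274 = 0.9762
d^0.79 = 2960^0.79 = 552.5
v^0.43 = 28000^0.43 = 81.71
g^-0.22 = 3.7^-0.22 = 0.7499
D_tc = 1.68 × 0.9762 × 552.5 × 81.71 × 0.7499 = 55520 m
D_f = 1.23 × 55520 = 68290 m
     = 68.29 km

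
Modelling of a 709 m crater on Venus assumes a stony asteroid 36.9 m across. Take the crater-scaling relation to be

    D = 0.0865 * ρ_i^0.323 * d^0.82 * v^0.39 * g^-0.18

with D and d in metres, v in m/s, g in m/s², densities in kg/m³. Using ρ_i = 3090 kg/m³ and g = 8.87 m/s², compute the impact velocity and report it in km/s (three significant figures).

Rearranging for v: v = [D / (0.0865 · 3090^0.323 · 36.9^0.82 · 8.87^-0.18)]^(1/0.39).
3090^0.323 = 13.40
36.9^0.82 = 19.27
8.87^-0.18 = 0.6751
Denominator = 0.0865 × 13.40 × 19.27 × 0.6751 = 15.08
D / 15.08 = 709 / 15.08 = 47.02
v = 47.02^(1/0.39) = 47.02^2.5641 = 19404 m/s

v ≈ 19.4 km/s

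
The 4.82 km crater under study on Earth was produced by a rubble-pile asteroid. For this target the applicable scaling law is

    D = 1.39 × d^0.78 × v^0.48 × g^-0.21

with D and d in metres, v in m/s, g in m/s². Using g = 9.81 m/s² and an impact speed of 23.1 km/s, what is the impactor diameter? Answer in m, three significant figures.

Rearranging for d: d = [D / (1.39 · 23100^0.48 · 9.81^-0.21)]^(1/0.78).
D = 4820 m.
23100^0.48 = 124.3
9.81^-0.21 = 0.6191
Denominator = 1.39 × 124.3 × 0.6191 = 107.0
D / 107.0 = 4820 / 107.0 = 45.05
d = 45.05^(1/0.78) = 45.05^1.2821 = 131.9 m

d ≈ 132 m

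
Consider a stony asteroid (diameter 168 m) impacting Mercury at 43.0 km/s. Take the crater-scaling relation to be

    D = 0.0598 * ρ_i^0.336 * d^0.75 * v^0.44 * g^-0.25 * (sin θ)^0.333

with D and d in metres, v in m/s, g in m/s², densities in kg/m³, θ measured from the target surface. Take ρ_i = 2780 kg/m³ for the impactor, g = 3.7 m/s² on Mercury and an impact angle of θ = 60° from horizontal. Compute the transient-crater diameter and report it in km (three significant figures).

D ≈ 3.01 km

In SI units: v = 43000 m/s.
ρ_i^0.336 = 2780^0.336 = 14.36
d^0.75 = 168^0.75 = 46.66
v^0.44 = 43000^0.44 = 109.3
g^-0.25 = 3.7^-0.25 = 0.7210
(sin 60°)^0.333 = 0.8660^0.333 = 0.9532
D = 0.0598 × 14.36 × 46.66 × 109.3 × 0.7210 × 0.9532 = 3010 m
   = 3.010 km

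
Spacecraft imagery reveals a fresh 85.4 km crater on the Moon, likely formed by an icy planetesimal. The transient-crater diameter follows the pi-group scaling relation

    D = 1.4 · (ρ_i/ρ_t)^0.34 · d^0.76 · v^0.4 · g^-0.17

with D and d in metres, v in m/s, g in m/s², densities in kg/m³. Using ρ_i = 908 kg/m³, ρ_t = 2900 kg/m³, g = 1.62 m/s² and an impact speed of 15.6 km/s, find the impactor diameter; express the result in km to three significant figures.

Rearranging for d: d = [D / (1.4 · (908/2900)^0.34 · 15600^0.4 · 1.62^-0.17)]^(1/0.76).
D = 85400 m.
(908/2900)^0.34 = 0.6738
15600^0.4 = 47.56
1.62^-0.17 = 0.9213
Denominator = 1.4 × 0.6738 × 47.56 × 0.9213 = 41.33
D / 41.33 = 85400 / 41.33 = 2066
d = 2066^(1/0.76) = 2066^1.3158 = 23017 m

d ≈ 23.0 km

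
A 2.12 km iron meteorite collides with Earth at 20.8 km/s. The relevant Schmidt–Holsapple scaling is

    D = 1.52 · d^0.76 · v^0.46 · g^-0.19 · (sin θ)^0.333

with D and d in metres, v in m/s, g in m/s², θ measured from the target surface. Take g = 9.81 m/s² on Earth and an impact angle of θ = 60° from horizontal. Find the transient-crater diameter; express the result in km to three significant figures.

D ≈ 30.7 km

In SI units: d = 2120 m, v = 20800 m/s.
d^0.76 = 2120^0.76 = 337.3
v^0.46 = 20800^0.46 = 96.90
g^-0.19 = 9.81^-0.19 = 0.6480
(sin 60°)^0.333 = 0.8660^0.333 = 0.9532
D = 1.52 × 337.3 × 96.90 × 0.6480 × 0.9532 = 30686 m
   = 30.69 km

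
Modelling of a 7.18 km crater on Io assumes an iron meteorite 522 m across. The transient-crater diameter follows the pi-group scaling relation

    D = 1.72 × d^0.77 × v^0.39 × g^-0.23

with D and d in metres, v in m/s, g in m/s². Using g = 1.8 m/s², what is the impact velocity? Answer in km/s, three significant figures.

Rearranging for v: v = [D / (1.72 · 522^0.77 · 1.8^-0.23)]^(1/0.39).
D = 7180 m.
522^0.77 = 123.8
1.8^-0.23 = 0.8735
Denominator = 1.72 × 123.8 × 0.8735 = 186.0
D / 186.0 = 7180 / 186.0 = 38.60
v = 38.60^(1/0.39) = 38.60^2.5641 = 11700 m/s

v ≈ 11.7 km/s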